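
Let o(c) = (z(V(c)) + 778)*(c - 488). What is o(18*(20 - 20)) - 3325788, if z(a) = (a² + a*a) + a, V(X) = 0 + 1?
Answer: -3706916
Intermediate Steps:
V(X) = 1
z(a) = a + 2*a² (z(a) = (a² + a²) + a = 2*a² + a = a + 2*a²)
o(c) = -381128 + 781*c (o(c) = (1*(1 + 2*1) + 778)*(c - 488) = (1*(1 + 2) + 778)*(-488 + c) = (1*3 + 778)*(-488 + c) = (3 + 778)*(-488 + c) = 781*(-488 + c) = -381128 + 781*c)
o(18*(20 - 20)) - 3325788 = (-381128 + 781*(18*(20 - 20))) - 3325788 = (-381128 + 781*(18*0)) - 3325788 = (-381128 + 781*0) - 3325788 = (-381128 + 0) - 3325788 = -381128 - 3325788 = -3706916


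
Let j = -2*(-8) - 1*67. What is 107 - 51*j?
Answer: 2708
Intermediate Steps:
j = -51 (j = 16 - 67 = -51)
107 - 51*j = 107 - 51*(-51) = 107 + 2601 = 2708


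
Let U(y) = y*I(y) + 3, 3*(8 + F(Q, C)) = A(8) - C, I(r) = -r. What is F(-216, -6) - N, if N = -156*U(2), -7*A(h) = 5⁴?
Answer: -4027/21 ≈ -191.76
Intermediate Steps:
A(h) = -625/7 (A(h) = -⅐*5⁴ = -⅐*625 = -625/7)
F(Q, C) = -793/21 - C/3 (F(Q, C) = -8 + (-625/7 - C)/3 = -8 + (-625/21 - C/3) = -793/21 - C/3)
U(y) = 3 - y² (U(y) = y*(-y) + 3 = -y² + 3 = 3 - y²)
N = 156 (N = -156*(3 - 1*2²) = -156*(3 - 1*4) = -156*(3 - 4) = -156*(-1) = 156)
F(-216, -6) - N = (-793/21 - ⅓*(-6)) - 1*156 = (-793/21 + 2) - 156 = -751/21 - 156 = -4027/21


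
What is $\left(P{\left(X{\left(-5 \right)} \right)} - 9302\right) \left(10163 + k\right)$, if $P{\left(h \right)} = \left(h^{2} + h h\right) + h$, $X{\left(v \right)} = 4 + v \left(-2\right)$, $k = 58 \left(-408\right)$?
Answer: $120104896$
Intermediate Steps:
$k = -23664$
$X{\left(v \right)} = 4 - 2 v$
$P{\left(h \right)} = h + 2 h^{2}$ ($P{\left(h \right)} = \left(h^{2} + h^{2}\right) + h = 2 h^{2} + h = h + 2 h^{2}$)
$\left(P{\left(X{\left(-5 \right)} \right)} - 9302\right) \left(10163 + k\right) = \left(\left(4 - -10\right) \left(1 + 2 \left(4 - -10\right)\right) - 9302\right) \left(10163 - 23664\right) = \left(\left(4 + 10\right) \left(1 + 2 \left(4 + 10\right)\right) - 9302\right) \left(-13501\right) = \left(14 \left(1 + 2 \cdot 14\right) - 9302\right) \left(-13501\right) = \left(14 \left(1 + 28\right) - 9302\right) \left(-13501\right) = \left(14 \cdot 29 - 9302\right) \left(-13501\right) = \left(406 - 9302\right) \left(-13501\right) = \left(-8896\right) \left(-13501\right) = 120104896$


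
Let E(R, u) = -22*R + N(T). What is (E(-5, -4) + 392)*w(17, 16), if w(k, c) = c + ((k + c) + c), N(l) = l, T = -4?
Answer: 32370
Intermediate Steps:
w(k, c) = k + 3*c (w(k, c) = c + ((c + k) + c) = c + (k + 2*c) = k + 3*c)
E(R, u) = -4 - 22*R (E(R, u) = -22*R - 4 = -4 - 22*R)
(E(-5, -4) + 392)*w(17, 16) = ((-4 - 22*(-5)) + 392)*(17 + 3*16) = ((-4 + 110) + 392)*(17 + 48) = (106 + 392)*65 = 498*65 = 32370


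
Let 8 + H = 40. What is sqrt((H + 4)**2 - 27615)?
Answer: I*sqrt(26319) ≈ 162.23*I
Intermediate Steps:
H = 32 (H = -8 + 40 = 32)
sqrt((H + 4)**2 - 27615) = sqrt((32 + 4)**2 - 27615) = sqrt(36**2 - 27615) = sqrt(1296 - 27615) = sqrt(-26319) = I*sqrt(26319)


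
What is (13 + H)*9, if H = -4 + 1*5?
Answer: 126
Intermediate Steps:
H = 1 (H = -4 + 5 = 1)
(13 + H)*9 = (13 + 1)*9 = 14*9 = 126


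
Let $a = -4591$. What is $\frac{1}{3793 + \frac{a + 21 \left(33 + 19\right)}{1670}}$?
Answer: $\frac{1670}{6330811} \approx 0.00026379$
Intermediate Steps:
$\frac{1}{3793 + \frac{a + 21 \left(33 + 19\right)}{1670}} = \frac{1}{3793 + \frac{-4591 + 21 \left(33 + 19\right)}{1670}} = \frac{1}{3793 + \left(-4591 + 21 \cdot 52\right) \frac{1}{1670}} = \frac{1}{3793 + \left(-4591 + 1092\right) \frac{1}{1670}} = \frac{1}{3793 - \frac{3499}{1670}} = \frac{1}{\frac{6330811}{1670}} = \frac{1670}{6330811}$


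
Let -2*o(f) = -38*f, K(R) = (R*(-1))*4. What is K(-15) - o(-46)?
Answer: 934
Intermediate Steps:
K(R) = -4*R (K(R) = -R*4 = -4*R)
o(f) = 19*f (o(f) = -(-19)*f = 19*f)
K(-15) - o(-46) = -4*(-15) - 19*(-46) = 60 - 1*(-874) = 60 + 874 = 934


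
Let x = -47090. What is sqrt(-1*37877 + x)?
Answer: I*sqrt(84967) ≈ 291.49*I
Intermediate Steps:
sqrt(-1*37877 + x) = sqrt(-1*37877 - 47090) = sqrt(-37877 - 47090) = sqrt(-84967) = I*sqrt(84967)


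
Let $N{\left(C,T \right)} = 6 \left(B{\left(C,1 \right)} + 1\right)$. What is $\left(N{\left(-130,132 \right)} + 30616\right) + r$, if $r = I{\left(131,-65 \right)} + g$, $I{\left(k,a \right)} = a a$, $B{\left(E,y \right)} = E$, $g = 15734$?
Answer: $49801$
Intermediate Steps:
$N{\left(C,T \right)} = 6 + 6 C$ ($N{\left(C,T \right)} = 6 \left(C + 1\right) = 6 \left(1 + C\right) = 6 + 6 C$)
$I{\left(k,a \right)} = a^{2}$
$r = 19959$ ($r = \left(-65\right)^{2} + 15734 = 4225 + 15734 = 19959$)
$\left(N{\left(-130,132 \right)} + 30616\right) + r = \left(\left(6 + 6 \left(-130\right)\right) + 30616\right) + 19959 = \left(\left(6 - 780\right) + 30616\right) + 19959 = \left(-774 + 30616\right) + 19959 = 29842 + 19959 = 49801$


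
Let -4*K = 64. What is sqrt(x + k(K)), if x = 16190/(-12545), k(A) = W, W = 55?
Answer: 3*sqrt(37567257)/2509 ≈ 7.3287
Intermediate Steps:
K = -16 (K = -1/4*64 = -16)
k(A) = 55
x = -3238/2509 (x = 16190*(-1/12545) = -3238/2509 ≈ -1.2906)
sqrt(x + k(K)) = sqrt(-3238/2509 + 55) = sqrt(134757/2509) = 3*sqrt(37567257)/2509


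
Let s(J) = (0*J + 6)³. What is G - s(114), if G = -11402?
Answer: -11618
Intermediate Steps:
s(J) = 216 (s(J) = (0 + 6)³ = 6³ = 216)
G - s(114) = -11402 - 1*216 = -11402 - 216 = -11618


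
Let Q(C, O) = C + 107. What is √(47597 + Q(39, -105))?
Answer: √47743 ≈ 218.50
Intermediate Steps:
Q(C, O) = 107 + C
√(47597 + Q(39, -105)) = √(47597 + (107 + 39)) = √(47597 + 146) = √47743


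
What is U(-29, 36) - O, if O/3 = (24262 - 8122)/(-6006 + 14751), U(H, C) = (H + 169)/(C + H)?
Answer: 8432/583 ≈ 14.463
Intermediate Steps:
U(H, C) = (169 + H)/(C + H)
O = 3228/583 (O = 3*((24262 - 8122)/(-6006 + 14751)) = 3*(16140/8745) = 3*(16140*(1/8745)) = 3*(1076/583) = 3228/583 ≈ 5.5369)
U(-29, 36) - O = (169 - 29)/(36 - 29) - 1*3228/583 = 140/7 - 3228/583 = (1/7)*140 - 3228/583 = 20 - 3228/583 = 8432/583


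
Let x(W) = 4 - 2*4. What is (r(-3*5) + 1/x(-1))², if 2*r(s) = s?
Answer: 961/16 ≈ 60.063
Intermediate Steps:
r(s) = s/2
x(W) = -4 (x(W) = 4 - 8 = -4)
(r(-3*5) + 1/x(-1))² = ((-3*5)/2 + 1/(-4))² = ((½)*(-15) - ¼)² = (-15/2 - ¼)² = (-31/4)² = 961/16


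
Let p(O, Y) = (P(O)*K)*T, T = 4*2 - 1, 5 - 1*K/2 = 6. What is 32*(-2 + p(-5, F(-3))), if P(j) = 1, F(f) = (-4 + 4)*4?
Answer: -512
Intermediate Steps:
F(f) = 0 (F(f) = 0*4 = 0)
K = -2 (K = 10 - 2*6 = 10 - 12 = -2)
T = 7 (T = 8 - 1 = 7)
p(O, Y) = -14 (p(O, Y) = (1*(-2))*7 = -2*7 = -14)
32*(-2 + p(-5, F(-3))) = 32*(-2 - 14) = 32*(-16) = -512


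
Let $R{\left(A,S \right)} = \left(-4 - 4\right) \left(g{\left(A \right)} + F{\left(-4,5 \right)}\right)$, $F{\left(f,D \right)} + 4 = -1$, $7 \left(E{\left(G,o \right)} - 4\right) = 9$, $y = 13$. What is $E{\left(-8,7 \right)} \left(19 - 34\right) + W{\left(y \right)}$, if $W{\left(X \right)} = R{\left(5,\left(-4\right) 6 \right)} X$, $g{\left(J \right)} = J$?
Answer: $- \frac{555}{7} \approx -79.286$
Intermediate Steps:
$E{\left(G,o \right)} = \frac{37}{7}$ ($E{\left(G,o \right)} = 4 + \frac{1}{7} \cdot 9 = 4 + \frac{9}{7} = \frac{37}{7}$)
$F{\left(f,D \right)} = -5$ ($F{\left(f,D \right)} = -4 - 1 = -5$)
$R{\left(A,S \right)} = 40 - 8 A$ ($R{\left(A,S \right)} = \left(-4 - 4\right) \left(A - 5\right) = - 8 \left(-5 + A\right) = 40 - 8 A$)
$W{\left(X \right)} = 0$ ($W{\left(X \right)} = \left(40 - 40\right) X = 0 X = 0$)
$E{\left(-8,7 \right)} \left(19 - 34\right) + W{\left(y \right)} = \frac{37 \left(19 - 34\right)}{7} + 0 = \frac{37}{7} \left(-15\right) + 0 = - \frac{555}{7} + 0 = - \frac{555}{7}$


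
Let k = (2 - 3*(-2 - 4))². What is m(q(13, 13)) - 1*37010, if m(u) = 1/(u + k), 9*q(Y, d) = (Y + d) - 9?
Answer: -133865161/3617 ≈ -37010.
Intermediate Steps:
q(Y, d) = -1 + Y/9 + d/9 (q(Y, d) = ((Y + d) - 9)/9 = (-9 + Y + d)/9 = -1 + Y/9 + d/9)
k = 400 (k = (2 - 3*(-6))² = (2 + 18)² = 20² = 400)
m(u) = 1/(400 + u) (m(u) = 1/(u + 400) = 1/(400 + u))
m(q(13, 13)) - 1*37010 = 1/(400 + (-1 + (⅑)*13 + (⅑)*13)) - 1*37010 = 1/(400 + (-1 + 13/9 + 13/9)) - 37010 = 1/(400 + 17/9) - 37010 = 1/(3617/9) - 37010 = 9/3617 - 37010 = -133865161/3617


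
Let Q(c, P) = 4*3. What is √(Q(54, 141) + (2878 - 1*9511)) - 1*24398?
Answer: -24398 + I*√6621 ≈ -24398.0 + 81.37*I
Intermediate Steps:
Q(c, P) = 12
√(Q(54, 141) + (2878 - 1*9511)) - 1*24398 = √(12 + (2878 - 1*9511)) - 1*24398 = √(12 + (2878 - 9511)) - 24398 = √(12 - 6633) - 24398 = √(-6621) - 24398 = I*√6621 - 24398 = -24398 + I*√6621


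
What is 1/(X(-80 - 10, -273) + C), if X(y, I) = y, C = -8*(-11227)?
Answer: 1/89726 ≈ 1.1145e-5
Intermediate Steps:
C = 89816
1/(X(-80 - 10, -273) + C) = 1/((-80 - 10) + 89816) = 1/(-90 + 89816) = 1/89726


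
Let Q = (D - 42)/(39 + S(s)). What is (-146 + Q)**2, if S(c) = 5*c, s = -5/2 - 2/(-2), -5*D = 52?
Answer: 2163552196/99225 ≈ 21805.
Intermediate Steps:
D = -52/5 (D = -1/5*52 = -52/5 ≈ -10.400)
s = -3/2 (s = -5*1/2 - 2*(-1/2) = -5/2 + 1 = -3/2 ≈ -1.5000)
Q = -524/315 (Q = (-52/5 - 42)/(39 + 5*(-3/2)) = -262/(5*(39 - 15/2)) = -262/(5*63/2) = -262/5*2/63 = -524/315 ≈ -1.6635)
(-146 + Q)**2 = (-146 - 524/315)**2 = (-46514/315)**2 = 2163552196/99225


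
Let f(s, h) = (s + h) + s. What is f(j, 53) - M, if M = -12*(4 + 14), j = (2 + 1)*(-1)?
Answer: 263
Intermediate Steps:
j = -3 (j = 3*(-1) = -3)
f(s, h) = h + 2*s (f(s, h) = (h + s) + s = h + 2*s)
M = -216 (M = -12*18 = -216)
f(j, 53) - M = (53 + 2*(-3)) - 1*(-216) = (53 - 6) + 216 = 47 + 216 = 263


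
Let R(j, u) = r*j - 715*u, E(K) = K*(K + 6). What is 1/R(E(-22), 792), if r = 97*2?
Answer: -1/497992 ≈ -2.0081e-6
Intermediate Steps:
r = 194
E(K) = K*(6 + K)
R(j, u) = -715*u + 194*j (R(j, u) = 194*j - 715*u = -715*u + 194*j)
1/R(E(-22), 792) = 1/(-715*792 + 194*(-22*(6 - 22))) = 1/(-566280 + 194*(-22*(-16))) = 1/(-566280 + 194*352) = 1/(-566280 + 68288) = 1/(-497992) = -1/497992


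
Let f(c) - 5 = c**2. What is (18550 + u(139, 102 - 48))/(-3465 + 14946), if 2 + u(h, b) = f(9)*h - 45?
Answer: 30457/11481 ≈ 2.6528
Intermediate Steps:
f(c) = 5 + c**2
u(h, b) = -47 + 86*h (u(h, b) = -2 + ((5 + 9**2)*h - 45) = -2 + ((5 + 81)*h - 45) = -2 + (86*h - 45) = -2 + (-45 + 86*h) = -47 + 86*h)
(18550 + u(139, 102 - 48))/(-3465 + 14946) = (18550 + (-47 + 86*139))/(-3465 + 14946) = (18550 + (-47 + 11954))/11481 = (18550 + 11907)*(1/11481) = 30457*(1/11481) = 30457/11481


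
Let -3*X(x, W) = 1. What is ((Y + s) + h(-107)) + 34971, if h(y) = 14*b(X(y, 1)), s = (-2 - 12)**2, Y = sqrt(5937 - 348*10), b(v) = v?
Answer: 105487/3 + 3*sqrt(273) ≈ 35212.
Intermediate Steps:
X(x, W) = -1/3 (X(x, W) = -1/3*1 = -1/3)
Y = 3*sqrt(273) (Y = sqrt(5937 - 3480) = sqrt(2457) = 3*sqrt(273) ≈ 49.568)
s = 196 (s = (-14)**2 = 196)
h(y) = -14/3 (h(y) = 14*(-1/3) = -14/3)
((Y + s) + h(-107)) + 34971 = ((3*sqrt(273) + 196) - 14/3) + 34971 = ((196 + 3*sqrt(273)) - 14/3) + 34971 = (574/3 + 3*sqrt(273)) + 34971 = 105487/3 + 3*sqrt(273)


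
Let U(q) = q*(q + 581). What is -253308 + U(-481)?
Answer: -301408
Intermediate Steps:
U(q) = q*(581 + q)
-253308 + U(-481) = -253308 - 481*(581 - 481) = -253308 - 481*100 = -253308 - 48100 = -301408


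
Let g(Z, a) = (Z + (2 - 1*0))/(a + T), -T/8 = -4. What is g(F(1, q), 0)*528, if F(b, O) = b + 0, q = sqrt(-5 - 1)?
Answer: 99/2 ≈ 49.500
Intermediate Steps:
T = 32 (T = -8*(-4) = 32)
q = I*sqrt(6) (q = sqrt(-6) = I*sqrt(6) ≈ 2.4495*I)
F(b, O) = b
g(Z, a) = (2 + Z)/(32 + a) (g(Z, a) = (Z + (2 - 1*0))/(a + 32) = (Z + (2 + 0))/(32 + a) = (Z + 2)/(32 + a) = (2 + Z)/(32 + a))
g(F(1, q), 0)*528 = ((2 + 1)/(32 + 0))*528 = (3/32)*528 = 99/2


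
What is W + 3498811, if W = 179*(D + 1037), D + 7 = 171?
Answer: 3713790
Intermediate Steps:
D = 164 (D = -7 + 171 = 164)
W = 214979 (W = 179*(164 + 1037) = 179*1201 = 214979)
W + 3498811 = 214979 + 3498811 = 3713790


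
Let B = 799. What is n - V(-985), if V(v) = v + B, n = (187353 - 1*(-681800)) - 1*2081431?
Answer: -1212092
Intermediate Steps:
n = -1212278 (n = (187353 + 681800) - 2081431 = 869153 - 2081431 = -1212278)
V(v) = 799 + v (V(v) = v + 799 = 799 + v)
n - V(-985) = -1212278 - (799 - 985) = -1212278 - 1*(-186) = -1212278 + 186 = -1212092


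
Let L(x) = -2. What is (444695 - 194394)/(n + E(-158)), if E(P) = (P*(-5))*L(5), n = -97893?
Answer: -250301/99473 ≈ -2.5163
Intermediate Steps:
E(P) = 10*P (E(P) = (P*(-5))*(-2) = -5*P*(-2) = 10*P)
(444695 - 194394)/(n + E(-158)) = (444695 - 194394)/(-97893 + 10*(-158)) = 250301/(-97893 - 1580) = 250301/(-99473) = 250301*(-1/99473) = -250301/99473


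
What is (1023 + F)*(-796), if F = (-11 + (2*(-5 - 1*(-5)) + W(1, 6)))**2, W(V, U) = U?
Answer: -834208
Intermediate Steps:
F = 25 (F = (-11 + (2*(-5 - 1*(-5)) + 6))**2 = (-11 + (2*(-5 + 5) + 6))**2 = (-11 + (2*0 + 6))**2 = (-11 + (0 + 6))**2 = (-11 + 6)**2 = (-5)**2 = 25)
(1023 + F)*(-796) = (1023 + 25)*(-796) = 1048*(-796) = -834208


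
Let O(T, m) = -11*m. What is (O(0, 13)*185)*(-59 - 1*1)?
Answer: 1587300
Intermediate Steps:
(O(0, 13)*185)*(-59 - 1*1) = (-11*13*185)*(-59 - 1*1) = (-143*185)*(-59 - 1) = -26455*(-60) = 1587300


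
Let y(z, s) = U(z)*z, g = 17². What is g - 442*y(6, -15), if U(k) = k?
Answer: -15623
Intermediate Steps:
g = 289
y(z, s) = z² (y(z, s) = z*z = z²)
g - 442*y(6, -15) = 289 - 442*6² = 289 - 442*36 = 289 - 15912 = -15623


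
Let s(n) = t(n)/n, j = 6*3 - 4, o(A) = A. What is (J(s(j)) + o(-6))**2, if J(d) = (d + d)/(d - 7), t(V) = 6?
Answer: 19881/529 ≈ 37.582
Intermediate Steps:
j = 14 (j = 18 - 4 = 14)
s(n) = 6/n
J(d) = 2*d/(-7 + d) (J(d) = (2*d)/(-7 + d) = 2*d/(-7 + d))
(J(s(j)) + o(-6))**2 = (2*(6/14)/(-7 + 6/14) - 6)**2 = (2*(6*(1/14))/(-7 + 6*(1/14)) - 6)**2 = (2*(3/7)/(-7 + 3/7) - 6)**2 = (2*(3/7)/(-46/7) - 6)**2 = (2*(3/7)*(-7/46) - 6)**2 = (-3/23 - 6)**2 = (-141/23)**2 = 19881/529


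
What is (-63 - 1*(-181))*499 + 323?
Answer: 59205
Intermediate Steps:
(-63 - 1*(-181))*499 + 323 = (-63 + 181)*499 + 323 = 118*499 + 323 = 58882 + 323 = 59205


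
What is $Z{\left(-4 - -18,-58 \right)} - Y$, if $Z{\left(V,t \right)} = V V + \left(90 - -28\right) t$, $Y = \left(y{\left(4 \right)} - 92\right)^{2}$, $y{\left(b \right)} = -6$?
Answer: $-16252$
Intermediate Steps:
$Y = 9604$ ($Y = \left(-6 - 92\right)^{2} = \left(-98\right)^{2} = 9604$)
$Z{\left(V,t \right)} = V^{2} + 118 t$ ($Z{\left(V,t \right)} = V^{2} + \left(90 + 28\right) t = V^{2} + 118 t$)
$Z{\left(-4 - -18,-58 \right)} - Y = \left(\left(-4 - -18\right)^{2} + 118 \left(-58\right)\right) - 9604 = \left(\left(-4 + 18\right)^{2} - 6844\right) - 9604 = \left(14^{2} - 6844\right) - 9604 = \left(196 - 6844\right) - 9604 = -6648 - 9604 = -16252$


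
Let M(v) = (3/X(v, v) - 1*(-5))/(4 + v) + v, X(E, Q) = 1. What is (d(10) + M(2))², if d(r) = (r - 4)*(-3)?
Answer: 1936/9 ≈ 215.11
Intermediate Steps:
d(r) = 12 - 3*r (d(r) = (-4 + r)*(-3) = 12 - 3*r)
M(v) = v + 8/(4 + v) (M(v) = (3/1 - 1*(-5))/(4 + v) + v = (3*1 + 5)/(4 + v) + v = (3 + 5)/(4 + v) + v = 8/(4 + v) + v = v + 8/(4 + v))
(d(10) + M(2))² = ((12 - 3*10) + (8 + 2² + 4*2)/(4 + 2))² = ((12 - 30) + (8 + 4 + 8)/6)² = (-18 + (⅙)*20)² = (-18 + 10/3)² = (-44/3)² = 1936/9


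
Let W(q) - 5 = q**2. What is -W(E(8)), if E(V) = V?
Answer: -69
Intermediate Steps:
W(q) = 5 + q**2
-W(E(8)) = -(5 + 8**2) = -(5 + 64) = -1*69 = -69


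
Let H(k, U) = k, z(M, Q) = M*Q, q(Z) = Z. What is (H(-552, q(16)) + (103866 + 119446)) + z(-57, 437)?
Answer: 197851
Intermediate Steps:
(H(-552, q(16)) + (103866 + 119446)) + z(-57, 437) = (-552 + (103866 + 119446)) - 57*437 = (-552 + 223312) - 24909 = 222760 - 24909 = 197851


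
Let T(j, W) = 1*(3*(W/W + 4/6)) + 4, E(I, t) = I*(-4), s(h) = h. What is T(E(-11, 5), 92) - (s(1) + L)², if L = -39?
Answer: -1435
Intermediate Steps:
E(I, t) = -4*I
T(j, W) = 9 (T(j, W) = 1*(3*(1 + 4*(⅙))) + 4 = 1*(3*(1 + ⅔)) + 4 = 1*(3*(5/3)) + 4 = 1*5 + 4 = 5 + 4 = 9)
T(E(-11, 5), 92) - (s(1) + L)² = 9 - (1 - 39)² = 9 - 1*(-38)² = 9 - 1*1444 = 9 - 1444 = -1435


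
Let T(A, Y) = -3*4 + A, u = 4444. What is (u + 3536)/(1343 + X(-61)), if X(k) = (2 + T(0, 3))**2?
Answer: 2660/481 ≈ 5.5301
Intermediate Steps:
T(A, Y) = -12 + A
X(k) = 100 (X(k) = (2 + (-12 + 0))**2 = (2 - 12)**2 = (-10)**2 = 100)
(u + 3536)/(1343 + X(-61)) = (4444 + 3536)/(1343 + 100) = 7980/1443 = 7980*(1/1443) = 2660/481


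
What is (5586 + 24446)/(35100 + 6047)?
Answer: 30032/41147 ≈ 0.72987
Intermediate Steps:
(5586 + 24446)/(35100 + 6047) = 30032/41147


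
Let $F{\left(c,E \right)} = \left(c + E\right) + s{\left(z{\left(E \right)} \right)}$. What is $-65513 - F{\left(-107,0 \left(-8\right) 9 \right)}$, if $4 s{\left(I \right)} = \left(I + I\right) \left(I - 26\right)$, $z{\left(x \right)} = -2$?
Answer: $-65434$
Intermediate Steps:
$s{\left(I \right)} = \frac{I \left(-26 + I\right)}{2}$ ($s{\left(I \right)} = \frac{\left(I + I\right) \left(I - 26\right)}{4} = \frac{2 I \left(-26 + I\right)}{4} = \frac{I \left(-26 + I\right)}{2}$)
$F{\left(c,E \right)} = 28 + E + c$ ($F{\left(c,E \right)} = \left(c + E\right) + \frac{1}{2} \left(-2\right) \left(-26 - 2\right) = \left(E + c\right) + \frac{1}{2} \left(-2\right) \left(-28\right) = \left(E + c\right) + 28 = 28 + E + c$)
$-65513 - F{\left(-107,0 \left(-8\right) 9 \right)} = -65513 - \left(28 + 0 \left(-8\right) 9 - 107\right) = -65513 - \left(28 + 0 \cdot 9 - 107\right) = -65513 - \left(28 + 0 - 107\right) = -65513 - -79 = -65513 + 79 = -65434$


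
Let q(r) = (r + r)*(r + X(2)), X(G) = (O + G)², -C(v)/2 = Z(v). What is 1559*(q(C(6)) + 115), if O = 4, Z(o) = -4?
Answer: 1276821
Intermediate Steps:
C(v) = 8 (C(v) = -2*(-4) = 8)
X(G) = (4 + G)²
q(r) = 2*r*(36 + r) (q(r) = (r + r)*(r + (4 + 2)²) = (2*r)*(r + 6²) = (2*r)*(r + 36) = (2*r)*(36 + r) = 2*r*(36 + r))
1559*(q(C(6)) + 115) = 1559*(2*8*(36 + 8) + 115) = 1559*(2*8*44 + 115) = 1559*(704 + 115) = 1559*819 = 1276821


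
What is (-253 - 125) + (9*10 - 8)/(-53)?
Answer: -20116/53 ≈ -379.55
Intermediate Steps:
(-253 - 125) + (9*10 - 8)/(-53) = -378 + (90 - 8)*(-1/53) = -378 + 82*(-1/53) = -378 - 82/53 = -20116/53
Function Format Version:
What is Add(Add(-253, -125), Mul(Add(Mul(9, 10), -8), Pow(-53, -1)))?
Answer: Rational(-20116, 53) ≈ -379.55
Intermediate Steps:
Add(Add(-253, -125), Mul(Add(Mul(9, 10), -8), Pow(-53, -1))) = Add(-378, Mul(Add(90, -8), Rational(-1, 53))) = Add(-378, Mul(82, Rational(-1, 53))) = Add(-378, Rational(-82, 53)) = Rational(-20116, 53)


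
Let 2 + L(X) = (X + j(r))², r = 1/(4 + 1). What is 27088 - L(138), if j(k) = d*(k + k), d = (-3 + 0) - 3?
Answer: 217566/25 ≈ 8702.6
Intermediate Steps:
r = ⅕ (r = 1/5 = ⅕ ≈ 0.20000)
d = -6 (d = -3 - 3 = -6)
j(k) = -12*k (j(k) = -6*(k + k) = -12*k)
L(X) = -2 + (-12/5 + X)² (L(X) = -2 + (X - 12*⅕)² = -2 + (X - 12/5)² = -2 + (-12/5 + X)²)
27088 - L(138) = 27088 - (-2 + (-12 + 5*138)²/25) = 27088 - (-2 + (-12 + 690)²/25) = 27088 - (-2 + (1/25)*678²) = 27088 - (-2 + (1/25)*459684) = 27088 - (-2 + 459684/25) = 27088 - 1*459634/25 = 27088 - 459634/25 = 217566/25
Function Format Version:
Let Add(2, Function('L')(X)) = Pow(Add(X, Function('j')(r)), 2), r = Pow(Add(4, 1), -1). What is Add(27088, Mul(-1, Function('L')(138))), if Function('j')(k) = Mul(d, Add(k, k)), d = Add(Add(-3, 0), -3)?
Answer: Rational(217566, 25) ≈ 8702.6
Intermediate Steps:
r = Rational(1, 5) (r = Pow(5, -1) = Rational(1, 5) ≈ 0.20000)
d = -6 (d = Add(-3, -3) = -6)
Function('j')(k) = Mul(-12, k) (Function('j')(k) = Mul(-6, Add(k, k)) = Mul(-6, Mul(2, k)) = Mul(-12, k))
Function('L')(X) = Add(-2, Pow(Add(Rational(-12, 5), X), 2)) (Function('L')(X) = Add(-2, Pow(Add(X, Mul(-12, Rational(1, 5))), 2)) = Add(-2, Pow(Add(X, Rational(-12, 5)), 2)) = Add(-2, Pow(Add(Rational(-12, 5), X), 2)))
Add(27088, Mul(-1, Function('L')(138))) = Add(27088, Mul(-1, Add(-2, Mul(Rational(1, 25), Pow(Add(-12, Mul(5, 138)), 2))))) = Add(27088, Mul(-1, Add(-2, Mul(Rational(1, 25), Pow(Add(-12, 690), 2))))) = Add(27088, Mul(-1, Add(-2, Mul(Rational(1, 25), Pow(678, 2))))) = Add(27088, Mul(-1, Add(-2, Mul(Rational(1, 25), 459684)))) = Add(27088, Mul(-1, Add(-2, Rational(459684, 25)))) = Add(27088, Mul(-1, Rational(459634, 25))) = Add(27088, Rational(-459634, 25)) = Rational(217566, 25)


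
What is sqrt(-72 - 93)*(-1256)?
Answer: -1256*I*sqrt(165) ≈ -16134.0*I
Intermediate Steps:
sqrt(-72 - 93)*(-1256) = sqrt(-165)*(-1256) = (I*sqrt(165))*(-1256) = -1256*I*sqrt(165)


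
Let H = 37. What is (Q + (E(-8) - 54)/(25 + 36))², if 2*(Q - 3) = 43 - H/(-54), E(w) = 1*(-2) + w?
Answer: 24570876001/43401744 ≈ 566.13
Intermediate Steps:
E(w) = -2 + w
Q = 2683/108 (Q = 3 + (43 - 37/(-54))/2 = 3 + (43 - 37*(-1)/54)/2 = 3 + (43 - 1*(-37/54))/2 = 3 + (43 + 37/54)/2 = 3 + (½)*(2359/54) = 3 + 2359/108 = 2683/108 ≈ 24.843)
(Q + (E(-8) - 54)/(25 + 36))² = (2683/108 + ((-2 - 8) - 54)/(25 + 36))² = (2683/108 + (-10 - 54)/61)² = (2683/108 - 64*1/61)² = (2683/108 - 64/61)² = (156751/6588)² = 24570876001/43401744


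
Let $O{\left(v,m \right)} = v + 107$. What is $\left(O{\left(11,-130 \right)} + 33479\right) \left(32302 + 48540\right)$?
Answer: $2716048674$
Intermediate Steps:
$O{\left(v,m \right)} = 107 + v$
$\left(O{\left(11,-130 \right)} + 33479\right) \left(32302 + 48540\right) = \left(\left(107 + 11\right) + 33479\right) \left(32302 + 48540\right) = \left(118 + 33479\right) 80842 = 33597 \cdot 80842 = 2716048674$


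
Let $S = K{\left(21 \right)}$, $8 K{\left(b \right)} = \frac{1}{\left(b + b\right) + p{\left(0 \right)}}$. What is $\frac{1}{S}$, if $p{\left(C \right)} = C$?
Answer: $336$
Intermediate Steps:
$K{\left(b \right)} = \frac{1}{16 b}$ ($K{\left(b \right)} = \frac{1}{8 \left(\left(b + b\right) + 0\right)} = \frac{1}{8 \left(2 b + 0\right)} = \frac{1}{8 \cdot 2 b} = \frac{\frac{1}{2} \frac{1}{b}}{8} = \frac{1}{16 b}$)
$S = \frac{1}{336}$ ($S = \frac{1}{16 \cdot 21} = \frac{1}{16} \cdot \frac{1}{21} = \frac{1}{336} \approx 0.0029762$)
$\frac{1}{S} = \frac{1}{\frac{1}{336}} = 336$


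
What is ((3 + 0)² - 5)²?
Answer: 16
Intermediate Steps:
((3 + 0)² - 5)² = (3² - 5)² = (9 - 5)² = 4² = 16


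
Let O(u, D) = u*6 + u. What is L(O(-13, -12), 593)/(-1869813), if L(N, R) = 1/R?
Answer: -1/1108799109 ≈ -9.0188e-10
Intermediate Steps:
O(u, D) = 7*u (O(u, D) = 6*u + u = 7*u)
L(O(-13, -12), 593)/(-1869813) = 1/(593*(-1869813)) = (1/593)*(-1/1869813) = -1/1108799109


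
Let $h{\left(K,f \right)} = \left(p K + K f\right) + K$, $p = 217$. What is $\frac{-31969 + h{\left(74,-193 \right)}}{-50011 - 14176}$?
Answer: $\frac{30119}{64187} \approx 0.46924$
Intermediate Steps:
$h{\left(K,f \right)} = 218 K + K f$ ($h{\left(K,f \right)} = \left(217 K + K f\right) + K = 218 K + K f$)
$\frac{-31969 + h{\left(74,-193 \right)}}{-50011 - 14176} = \frac{-31969 + 74 \left(218 - 193\right)}{-50011 - 14176} = \frac{-31969 + 74 \cdot 25}{-64187} = \left(-31969 + 1850\right) \left(- \frac{1}{64187}\right) = \left(-30119\right) \left(- \frac{1}{64187}\right) = \frac{30119}{64187}$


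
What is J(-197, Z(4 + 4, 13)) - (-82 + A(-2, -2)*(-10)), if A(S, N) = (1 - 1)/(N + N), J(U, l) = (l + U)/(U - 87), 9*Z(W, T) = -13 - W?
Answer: 35231/426 ≈ 82.702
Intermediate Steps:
Z(W, T) = -13/9 - W/9 (Z(W, T) = (-13 - W)/9 = -13/9 - W/9)
J(U, l) = (U + l)/(-87 + U)
A(S, N) = 0 (A(S, N) = 0/((2*N)) = 0*(1/(2*N)) = 0)
J(-197, Z(4 + 4, 13)) - (-82 + A(-2, -2)*(-10)) = (-197 + (-13/9 - (4 + 4)/9))/(-87 - 197) - (-82 + 0*(-10)) = (-197 + (-13/9 - ⅑*8))/(-284) - (-82 + 0) = -(-197 + (-13/9 - 8/9))/284 - 1*(-82) = -(-197 - 7/3)/284 + 82 = -1/284*(-598/3) + 82 = 299/426 + 82 = 35231/426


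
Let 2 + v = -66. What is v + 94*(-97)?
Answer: -9186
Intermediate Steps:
v = -68 (v = -2 - 66 = -68)
v + 94*(-97) = -68 + 94*(-97) = -68 - 9118 = -9186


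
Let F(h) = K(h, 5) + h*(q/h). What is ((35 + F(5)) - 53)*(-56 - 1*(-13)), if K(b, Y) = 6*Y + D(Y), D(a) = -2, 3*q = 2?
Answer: -1376/3 ≈ -458.67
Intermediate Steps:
q = 2/3 (q = (1/3)*2 = 2/3 ≈ 0.66667)
K(b, Y) = -2 + 6*Y (K(b, Y) = 6*Y - 2 = -2 + 6*Y)
F(h) = 86/3 (F(h) = (-2 + 6*5) + h*(2/(3*h)) = (-2 + 30) + 2/3 = 28 + 2/3 = 86/3)
((35 + F(5)) - 53)*(-56 - 1*(-13)) = ((35 + 86/3) - 53)*(-56 - 1*(-13)) = (191/3 - 53)*(-56 + 13) = (32/3)*(-43) = -1376/3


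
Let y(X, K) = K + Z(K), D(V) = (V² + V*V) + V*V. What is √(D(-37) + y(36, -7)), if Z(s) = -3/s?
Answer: √200921/7 ≈ 64.035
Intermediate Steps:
D(V) = 3*V² (D(V) = (V² + V²) + V² = 2*V² + V² = 3*V²)
y(X, K) = K - 3/K
√(D(-37) + y(36, -7)) = √(3*(-37)² + (-7 - 3/(-7))) = √(3*1369 + (-7 - 3*(-⅐))) = √(4107 + (-7 + 3/7)) = √(4107 - 46/7) = √(28703/7) = √200921/7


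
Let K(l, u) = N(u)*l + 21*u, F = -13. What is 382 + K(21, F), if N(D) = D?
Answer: -164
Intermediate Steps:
K(l, u) = 21*u + l*u (K(l, u) = u*l + 21*u = l*u + 21*u = 21*u + l*u)
382 + K(21, F) = 382 - 13*(21 + 21) = 382 - 13*42 = 382 - 546 = -164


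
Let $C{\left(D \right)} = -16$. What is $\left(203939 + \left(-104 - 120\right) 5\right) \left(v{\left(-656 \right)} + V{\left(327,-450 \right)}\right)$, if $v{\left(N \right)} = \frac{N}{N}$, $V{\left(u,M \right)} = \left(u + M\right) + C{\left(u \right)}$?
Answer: $-27989022$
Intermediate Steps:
$V{\left(u,M \right)} = -16 + M + u$ ($V{\left(u,M \right)} = \left(u + M\right) - 16 = \left(M + u\right) - 16 = -16 + M + u$)
$v{\left(N \right)} = 1$
$\left(203939 + \left(-104 - 120\right) 5\right) \left(v{\left(-656 \right)} + V{\left(327,-450 \right)}\right) = \left(203939 + \left(-104 - 120\right) 5\right) \left(1 - 139\right) = \left(203939 - 1120\right) \left(1 - 139\right) = \left(203939 - 1120\right) \left(-138\right) = 202819 \left(-138\right) = -27989022$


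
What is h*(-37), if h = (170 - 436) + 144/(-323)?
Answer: 3184294/323 ≈ 9858.5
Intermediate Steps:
h = -86062/323 (h = -266 + 144*(-1/323) = -266 - 144/323 = -86062/323 ≈ -266.45)
h*(-37) = -86062/323*(-37) = 3184294/323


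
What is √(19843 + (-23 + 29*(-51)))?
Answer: √18341 ≈ 135.43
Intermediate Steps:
√(19843 + (-23 + 29*(-51))) = √(19843 + (-23 - 1479)) = √(19843 - 1502) = √18341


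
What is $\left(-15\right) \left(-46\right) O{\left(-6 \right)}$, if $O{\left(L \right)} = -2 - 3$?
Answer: $-3450$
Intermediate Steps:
$O{\left(L \right)} = -5$
$\left(-15\right) \left(-46\right) O{\left(-6 \right)} = \left(-15\right) \left(-46\right) \left(-5\right) = 690 \left(-5\right) = -3450$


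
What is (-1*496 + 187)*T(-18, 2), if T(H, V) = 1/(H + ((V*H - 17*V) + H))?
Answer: 309/106 ≈ 2.9151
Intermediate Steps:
T(H, V) = 1/(-17*V + 2*H + H*V) (T(H, V) = 1/(H + ((H*V - 17*V) + H)) = 1/(H + ((-17*V + H*V) + H)) = 1/(H + (H - 17*V + H*V)) = 1/(-17*V + 2*H + H*V))
(-1*496 + 187)*T(-18, 2) = (-1*496 + 187)/(-17*2 + 2*(-18) - 18*2) = (-496 + 187)/(-34 - 36 - 36) = -309/(-106) = -309*(-1/106) = 309/106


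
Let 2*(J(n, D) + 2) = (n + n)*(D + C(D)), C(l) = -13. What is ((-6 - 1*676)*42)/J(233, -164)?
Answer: 28644/41243 ≈ 0.69452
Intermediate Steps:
J(n, D) = -2 + n*(-13 + D) (J(n, D) = -2 + ((n + n)*(D - 13))/2 = -2 + ((2*n)*(-13 + D))/2 = -2 + (2*n*(-13 + D))/2 = -2 + n*(-13 + D))
((-6 - 1*676)*42)/J(233, -164) = ((-6 - 1*676)*42)/(-2 - 13*233 - 164*233) = ((-6 - 676)*42)/(-2 - 3029 - 38212) = -682*42/(-41243) = -28644*(-1/41243) = 28644/41243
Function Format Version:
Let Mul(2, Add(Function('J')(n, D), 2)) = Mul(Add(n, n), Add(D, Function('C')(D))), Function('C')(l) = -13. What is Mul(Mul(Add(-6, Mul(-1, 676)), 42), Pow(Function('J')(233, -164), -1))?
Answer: Rational(28644, 41243) ≈ 0.69452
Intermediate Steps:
Function('J')(n, D) = Add(-2, Mul(n, Add(-13, D))) (Function('J')(n, D) = Add(-2, Mul(Rational(1, 2), Mul(Add(n, n), Add(D, -13)))) = Add(-2, Mul(Rational(1, 2), Mul(Mul(2, n), Add(-13, D)))) = Add(-2, Mul(Rational(1, 2), Mul(2, n, Add(-13, D)))) = Add(-2, Mul(n, Add(-13, D))))
Mul(Mul(Add(-6, Mul(-1, 676)), 42), Pow(Function('J')(233, -164), -1)) = Mul(Mul(Add(-6, Mul(-1, 676)), 42), Pow(Add(-2, Mul(-13, 233), Mul(-164, 233)), -1)) = Mul(Mul(Add(-6, -676), 42), Pow(Add(-2, -3029, -38212), -1)) = Mul(Mul(-682, 42), Pow(-41243, -1)) = Mul(-28644, Rational(-1, 41243)) = Rational(28644, 41243)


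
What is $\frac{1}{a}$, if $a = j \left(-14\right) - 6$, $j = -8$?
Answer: $\frac{1}{106} \approx 0.009434$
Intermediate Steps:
$a = 106$ ($a = \left(-8\right) \left(-14\right) - 6 = 112 - 6 = 106$)
$\frac{1}{a} = \frac{1}{106}$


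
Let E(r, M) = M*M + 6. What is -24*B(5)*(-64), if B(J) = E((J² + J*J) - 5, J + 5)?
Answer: 162816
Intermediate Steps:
E(r, M) = 6 + M² (E(r, M) = M² + 6 = 6 + M²)
B(J) = 6 + (5 + J)² (B(J) = 6 + (J + 5)² = 6 + (5 + J)²)
-24*B(5)*(-64) = -24*(6 + (5 + 5)²)*(-64) = -24*(6 + 10²)*(-64) = -24*(6 + 100)*(-64) = -24*106*(-64) = -2544*(-64) = 162816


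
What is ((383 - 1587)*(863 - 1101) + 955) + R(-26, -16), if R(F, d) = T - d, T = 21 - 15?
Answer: 287529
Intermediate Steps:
T = 6
R(F, d) = 6 - d
((383 - 1587)*(863 - 1101) + 955) + R(-26, -16) = ((383 - 1587)*(863 - 1101) + 955) + (6 - 1*(-16)) = (-1204*(-238) + 955) + (6 + 16) = (286552 + 955) + 22 = 287507 + 22 = 287529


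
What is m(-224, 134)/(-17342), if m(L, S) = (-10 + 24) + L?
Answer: 105/8671 ≈ 0.012109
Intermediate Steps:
m(L, S) = 14 + L
m(-224, 134)/(-17342) = (14 - 224)/(-17342) = -210*(-1/17342) = 105/8671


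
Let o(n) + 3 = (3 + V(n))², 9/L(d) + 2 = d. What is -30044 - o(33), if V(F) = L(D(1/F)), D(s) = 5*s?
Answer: -111795557/3721 ≈ -30045.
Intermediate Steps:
L(d) = 9/(-2 + d)
V(F) = 9/(-2 + 5/F)
o(n) = -3 + (3 - 9*n/(-5 + 2*n))²
-30044 - o(33) = -30044 - (-3 + (3 - 9/(2 - 5/33))²) = -30044 - (-3 + (3 - 9/61/33)²) = -30044 - (-3 + (3 - 9*33/61)²) = -30044 - (-3 + (3 - 297/61)²) = -30044 - (-3 + (-114/61)²) = -30044 - (-3 + 12996/3721) = -30044 - 1*1833/3721 = -30044 - 1833/3721 = -111795557/3721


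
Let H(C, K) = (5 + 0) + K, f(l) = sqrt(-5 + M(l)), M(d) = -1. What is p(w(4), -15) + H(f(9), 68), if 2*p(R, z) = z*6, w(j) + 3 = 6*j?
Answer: 28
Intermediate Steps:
f(l) = I*sqrt(6) (f(l) = sqrt(-5 - 1) = sqrt(-6) = I*sqrt(6))
H(C, K) = 5 + K
w(j) = -3 + 6*j
p(R, z) = 3*z (p(R, z) = (z*6)/2 = (6*z)/2 = 3*z)
p(w(4), -15) + H(f(9), 68) = 3*(-15) + (5 + 68) = -45 + 73 = 28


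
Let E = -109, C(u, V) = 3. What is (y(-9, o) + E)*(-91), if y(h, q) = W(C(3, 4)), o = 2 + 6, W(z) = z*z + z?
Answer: 8827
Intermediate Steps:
W(z) = z + z² (W(z) = z² + z = z + z²)
o = 8
y(h, q) = 12 (y(h, q) = 3*(1 + 3) = 3*4 = 12)
(y(-9, o) + E)*(-91) = (12 - 109)*(-91) = -97*(-91) = 8827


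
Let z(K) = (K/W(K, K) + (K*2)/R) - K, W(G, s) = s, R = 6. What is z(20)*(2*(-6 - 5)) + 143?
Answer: 1243/3 ≈ 414.33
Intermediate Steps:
z(K) = 1 - 2*K/3 (z(K) = (K/K + (K*2)/6) - K = (1 + (2*K)*(1/6)) - K = (1 + K/3) - K = 1 - 2*K/3)
z(20)*(2*(-6 - 5)) + 143 = (1 - 2/3*20)*(2*(-6 - 5)) + 143 = (1 - 40/3)*(2*(-11)) + 143 = -37/3*(-22) + 143 = 814/3 + 143 = 1243/3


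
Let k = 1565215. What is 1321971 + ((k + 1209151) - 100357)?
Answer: 3995980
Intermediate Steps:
1321971 + ((k + 1209151) - 100357) = 1321971 + ((1565215 + 1209151) - 100357) = 1321971 + (2774366 - 100357) = 1321971 + 2674009 = 3995980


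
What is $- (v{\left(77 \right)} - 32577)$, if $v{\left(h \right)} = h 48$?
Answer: $28881$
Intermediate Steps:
$v{\left(h \right)} = 48 h$
$- (v{\left(77 \right)} - 32577) = - (48 \cdot 77 - 32577) = - (3696 - 32577) = \left(-1\right) \left(-28881\right) = 28881$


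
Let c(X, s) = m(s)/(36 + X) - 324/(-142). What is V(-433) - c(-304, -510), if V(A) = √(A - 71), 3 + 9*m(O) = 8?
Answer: -390389/171252 + 6*I*√14 ≈ -2.2796 + 22.45*I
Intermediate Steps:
m(O) = 5/9 (m(O) = -⅓ + (⅑)*8 = -⅓ + 8/9 = 5/9)
V(A) = √(-71 + A)
c(X, s) = 162/71 + 5/(9*(36 + X)) (c(X, s) = 5/(9*(36 + X)) - 324/(-142) = 5/(9*(36 + X)) - 324*(-1/142) = 5/(9*(36 + X)) + 162/71 = 162/71 + 5/(9*(36 + X)))
V(-433) - c(-304, -510) = √(-71 - 433) - (52843 + 1458*(-304))/(639*(36 - 304)) = √(-504) - (52843 - 443232)/(639*(-268)) = 6*I*√14 - (-1)*(-390389)/(639*268) = 6*I*√14 - 1*390389/171252 = 6*I*√14 - 390389/171252 = -390389/171252 + 6*I*√14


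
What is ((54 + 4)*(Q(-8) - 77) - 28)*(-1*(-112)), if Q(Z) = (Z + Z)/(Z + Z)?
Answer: -496832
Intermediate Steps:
Q(Z) = 1 (Q(Z) = (2*Z)/((2*Z)) = (2*Z)*(1/(2*Z)) = 1)
((54 + 4)*(Q(-8) - 77) - 28)*(-1*(-112)) = ((54 + 4)*(1 - 77) - 28)*(-1*(-112)) = (58*(-76) - 28)*112 = (-4408 - 28)*112 = -4436*112 = -496832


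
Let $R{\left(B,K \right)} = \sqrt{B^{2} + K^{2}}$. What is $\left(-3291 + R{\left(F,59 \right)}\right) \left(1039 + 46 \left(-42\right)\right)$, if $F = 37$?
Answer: $2938863 - 4465 \sqrt{194} \approx 2.8767 \cdot 10^{6}$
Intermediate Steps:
$\left(-3291 + R{\left(F,59 \right)}\right) \left(1039 + 46 \left(-42\right)\right) = \left(-3291 + \sqrt{37^{2} + 59^{2}}\right) \left(1039 + 46 \left(-42\right)\right) = \left(-3291 + \sqrt{1369 + 3481}\right) \left(1039 - 1932\right) = \left(-3291 + \sqrt{4850}\right) \left(-893\right) = \left(-3291 + 5 \sqrt{194}\right) \left(-893\right) = 2938863 - 4465 \sqrt{194}$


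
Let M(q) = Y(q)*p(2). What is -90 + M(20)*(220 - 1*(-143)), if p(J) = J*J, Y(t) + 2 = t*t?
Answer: 577806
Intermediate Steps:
Y(t) = -2 + t**2 (Y(t) = -2 + t*t = -2 + t**2)
p(J) = J**2
M(q) = -8 + 4*q**2 (M(q) = (-2 + q**2)*2**2 = (-2 + q**2)*4 = -8 + 4*q**2)
-90 + M(20)*(220 - 1*(-143)) = -90 + (-8 + 4*20**2)*(220 - 1*(-143)) = -90 + (-8 + 4*400)*(220 + 143) = -90 + (-8 + 1600)*363 = -90 + 1592*363 = -90 + 577896 = 577806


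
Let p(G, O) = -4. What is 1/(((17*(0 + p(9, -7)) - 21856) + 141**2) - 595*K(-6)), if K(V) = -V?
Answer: -1/5613 ≈ -0.00017816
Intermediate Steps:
1/(((17*(0 + p(9, -7)) - 21856) + 141**2) - 595*K(-6)) = 1/(((17*(0 - 4) - 21856) + 141**2) - (-595)*(-6)) = 1/(((17*(-4) - 21856) + 19881) - 595*6) = 1/(((-68 - 21856) + 19881) - 3570) = 1/((-21924 + 19881) - 3570) = 1/(-2043 - 3570) = 1/(-5613) = -1/5613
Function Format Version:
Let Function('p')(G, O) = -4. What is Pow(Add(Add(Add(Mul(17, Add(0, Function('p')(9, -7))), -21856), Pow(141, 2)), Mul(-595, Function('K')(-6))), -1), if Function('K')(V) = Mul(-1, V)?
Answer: Rational(-1, 5613) ≈ -0.00017816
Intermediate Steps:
Pow(Add(Add(Add(Mul(17, Add(0, Function('p')(9, -7))), -21856), Pow(141, 2)), Mul(-595, Function('K')(-6))), -1) = Pow(Add(Add(Add(Mul(17, Add(0, -4)), -21856), Pow(141, 2)), Mul(-595, Mul(-1, -6))), -1) = Pow(Add(Add(Add(Mul(17, -4), -21856), 19881), Mul(-595, 6)), -1) = Pow(Add(Add(Add(-68, -21856), 19881), -3570), -1) = Pow(Add(Add(-21924, 19881), -3570), -1) = Pow(Add(-2043, -3570), -1) = Pow(-5613, -1) = Rational(-1, 5613)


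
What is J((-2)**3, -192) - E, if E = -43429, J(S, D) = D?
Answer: 43237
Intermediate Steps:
J((-2)**3, -192) - E = -192 - 1*(-43429) = -192 + 43429 = 43237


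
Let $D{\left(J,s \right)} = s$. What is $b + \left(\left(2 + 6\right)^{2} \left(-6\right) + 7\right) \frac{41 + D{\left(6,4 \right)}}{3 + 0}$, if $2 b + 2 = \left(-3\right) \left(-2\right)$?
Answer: $-5653$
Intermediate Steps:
$b = 2$ ($b = -1 + \frac{\left(-3\right) \left(-2\right)}{2} = -1 + \frac{1}{2} \cdot 6 = -1 + 3 = 2$)
$b + \left(\left(2 + 6\right)^{2} \left(-6\right) + 7\right) \frac{41 + D{\left(6,4 \right)}}{3 + 0} = 2 + \left(\left(2 + 6\right)^{2} \left(-6\right) + 7\right) \frac{41 + 4}{3 + 0} = 2 + \left(8^{2} \left(-6\right) + 7\right) \frac{45}{3} = 2 + \left(64 \left(-6\right) + 7\right) 45 \cdot \frac{1}{3} = 2 + \left(-384 + 7\right) 15 = 2 - 5655 = -5653$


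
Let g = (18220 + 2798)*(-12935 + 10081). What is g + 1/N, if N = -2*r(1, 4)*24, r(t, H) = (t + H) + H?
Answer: -25913680705/432 ≈ -5.9985e+7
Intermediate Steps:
r(t, H) = t + 2*H (r(t, H) = (H + t) + H = t + 2*H)
N = -432 (N = -2*(1 + 2*4)*24 = -2*(1 + 8)*24 = -2*9*24 = -18*24 = -432)
g = -59985372 (g = 21018*(-2854) = -59985372)
g + 1/N = -59985372 + 1/(-432) = -59985372 - 1/432 = -25913680705/432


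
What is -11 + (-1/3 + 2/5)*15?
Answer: -10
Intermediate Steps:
-11 + (-1/3 + 2/5)*15 = -11 + (1/15)*15 = -11 + 1 = -10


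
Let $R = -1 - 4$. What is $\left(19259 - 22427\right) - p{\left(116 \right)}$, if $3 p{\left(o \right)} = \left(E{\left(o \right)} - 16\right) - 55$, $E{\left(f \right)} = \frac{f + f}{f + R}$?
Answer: $- \frac{1047295}{333} \approx -3145.0$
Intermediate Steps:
$R = -5$ ($R = -1 - 4 = -5$)
$E{\left(f \right)} = \frac{2 f}{-5 + f}$ ($E{\left(f \right)} = \frac{f + f}{f - 5} = \frac{2 f}{-5 + f}$)
$p{\left(o \right)} = - \frac{71}{3} + \frac{2 o}{3 \left(-5 + o\right)}$ ($p{\left(o \right)} = \frac{\left(\frac{2 o}{-5 + o} - 16\right) - 55}{3} = \frac{\left(-16 + \frac{2 o}{-5 + o}\right) - 55}{3} = \frac{-71 + \frac{2 o}{-5 + o}}{3} = - \frac{71}{3} + \frac{2 o}{3 \left(-5 + o\right)}$)
$\left(19259 - 22427\right) - p{\left(116 \right)} = \left(19259 - 22427\right) - \frac{355 - 8004}{3 \left(-5 + 116\right)} = \left(19259 - 22427\right) - \frac{355 - 8004}{3 \cdot 111} = -3168 - \frac{1}{3} \cdot \frac{1}{111} \left(-7649\right) = -3168 - - \frac{7649}{333} = -3168 + \frac{7649}{333} = - \frac{1047295}{333}$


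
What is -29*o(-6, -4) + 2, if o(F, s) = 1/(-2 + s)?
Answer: 41/6 ≈ 6.8333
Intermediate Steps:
-29*o(-6, -4) + 2 = -29/(-2 - 4) + 2 = -29/(-6) + 2 = -29*(-⅙) + 2 = 29/6 + 2 = 41/6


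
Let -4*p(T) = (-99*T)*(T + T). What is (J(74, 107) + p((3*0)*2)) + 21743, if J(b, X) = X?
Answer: 21850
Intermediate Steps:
p(T) = 99*T²/2 (p(T) = -(-99*T)*(T + T)/4 = -(-99*T)*2*T/4 = -(-99)*T²/2 = 99*T²/2)
(J(74, 107) + p((3*0)*2)) + 21743 = (107 + 99*((3*0)*2)²/2) + 21743 = (107 + 99*(0*2)²/2) + 21743 = (107 + (99/2)*0²) + 21743 = (107 + (99/2)*0) + 21743 = (107 + 0) + 21743 = 107 + 21743 = 21850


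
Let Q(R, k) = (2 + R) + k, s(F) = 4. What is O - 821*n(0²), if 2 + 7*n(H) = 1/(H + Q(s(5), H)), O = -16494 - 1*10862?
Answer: -1139921/42 ≈ -27141.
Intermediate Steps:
Q(R, k) = 2 + R + k
O = -27356 (O = -16494 - 10862 = -27356)
n(H) = -2/7 + 1/(7*(6 + 2*H)) (n(H) = -2/7 + 1/(7*(H + (2 + 4 + H))) = -2/7 + 1/(7*(H + (6 + H))) = -2/7 + 1/(7*(6 + 2*H)))
O - 821*n(0²) = -27356 - 821*(-11 - 4*0²)/(14*(3 + 0²)) = -27356 - 821*(-11 - 4*0)/(14*(3 + 0)) = -27356 - 821*(-11 + 0)/(14*3) = -27356 - 821*(-11)/(14*3) = -27356 - 821*(-11/42) = -27356 + 9031/42 = -1139921/42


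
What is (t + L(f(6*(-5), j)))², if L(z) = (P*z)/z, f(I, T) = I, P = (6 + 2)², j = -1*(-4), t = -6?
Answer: 3364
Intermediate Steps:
j = 4
P = 64 (P = 8² = 64)
L(z) = 64 (L(z) = (64*z)/z = 64)
(t + L(f(6*(-5), j)))² = (-6 + 64)² = 58² = 3364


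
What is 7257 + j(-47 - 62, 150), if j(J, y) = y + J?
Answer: 7298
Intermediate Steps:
j(J, y) = J + y
7257 + j(-47 - 62, 150) = 7257 + ((-47 - 62) + 150) = 7257 + (-109 + 150) = 7257 + 41 = 7298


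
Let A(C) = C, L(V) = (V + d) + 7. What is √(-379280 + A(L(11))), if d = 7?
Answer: I*√379255 ≈ 615.84*I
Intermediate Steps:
L(V) = 14 + V (L(V) = (V + 7) + 7 = (7 + V) + 7 = 14 + V)
√(-379280 + A(L(11))) = √(-379280 + (14 + 11)) = √(-379280 + 25) = √(-379255) = I*√379255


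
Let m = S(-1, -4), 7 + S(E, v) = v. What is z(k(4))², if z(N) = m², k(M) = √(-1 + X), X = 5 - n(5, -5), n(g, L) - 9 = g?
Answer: 14641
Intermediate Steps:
S(E, v) = -7 + v
n(g, L) = 9 + g
m = -11 (m = -7 - 4 = -11)
X = -9 (X = 5 - (9 + 5) = 5 - 1*14 = 5 - 14 = -9)
k(M) = I*√10 (k(M) = √(-1 - 9) = √(-10) = I*√10)
z(N) = 121 (z(N) = (-11)² = 121)
z(k(4))² = 121² = 14641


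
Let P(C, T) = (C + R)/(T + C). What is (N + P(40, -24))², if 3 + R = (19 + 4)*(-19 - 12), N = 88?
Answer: 33489/16 ≈ 2093.1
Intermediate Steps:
R = -716 (R = -3 + (19 + 4)*(-19 - 12) = -3 + 23*(-31) = -3 - 713 = -716)
P(C, T) = (-716 + C)/(C + T) (P(C, T) = (C - 716)/(T + C) = (-716 + C)/(C + T))
(N + P(40, -24))² = (88 + (-716 + 40)/(40 - 24))² = (88 - 676/16)² = (88 + (1/16)*(-676))² = (88 - 169/4)² = (183/4)² = 33489/16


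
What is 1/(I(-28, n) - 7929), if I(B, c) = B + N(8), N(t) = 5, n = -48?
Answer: -1/7952 ≈ -0.00012575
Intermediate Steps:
I(B, c) = 5 + B (I(B, c) = B + 5 = 5 + B)
1/(I(-28, n) - 7929) = 1/((5 - 28) - 7929) = 1/(-23 - 7929) = 1/(-7952) = -1/7952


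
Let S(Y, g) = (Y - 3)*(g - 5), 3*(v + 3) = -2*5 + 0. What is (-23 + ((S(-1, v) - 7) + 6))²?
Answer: 4096/9 ≈ 455.11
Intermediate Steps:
v = -19/3 (v = -3 + (-2*5 + 0)/3 = -3 + (-10 + 0)/3 = -3 + (⅓)*(-10) = -3 - 10/3 = -19/3 ≈ -6.3333)
S(Y, g) = (-5 + g)*(-3 + Y) (S(Y, g) = (-3 + Y)*(-5 + g) = (-5 + g)*(-3 + Y))
(-23 + ((S(-1, v) - 7) + 6))² = (-23 + (((15 - 5*(-1) - 3*(-19/3) - 1*(-19/3)) - 7) + 6))² = (-23 + (((15 + 5 + 19 + 19/3) - 7) + 6))² = (-23 + ((136/3 - 7) + 6))² = (-23 + (115/3 + 6))² = (-23 + 133/3)² = (64/3)² = 4096/9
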